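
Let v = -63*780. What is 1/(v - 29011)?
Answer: -1/78151 ≈ -1.2796e-5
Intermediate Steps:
v = -49140
1/(v - 29011) = 1/(-49140 - 29011) = 1/(-78151) = -1/78151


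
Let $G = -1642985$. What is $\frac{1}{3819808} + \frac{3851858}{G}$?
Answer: $- \frac{14713356360279}{6275887246880} \approx -2.3444$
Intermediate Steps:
$\frac{1}{3819808} + \frac{3851858}{G} = \frac{1}{3819808} + \frac{3851858}{-1642985} = \frac{1}{3819808} + 3851858 \left(- \frac{1}{1642985}\right) = \frac{1}{3819808} - \frac{3851858}{1642985} = - \frac{14713356360279}{6275887246880}$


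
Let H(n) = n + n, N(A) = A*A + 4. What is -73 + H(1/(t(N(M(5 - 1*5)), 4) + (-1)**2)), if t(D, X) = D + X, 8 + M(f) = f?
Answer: -5327/73 ≈ -72.973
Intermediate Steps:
M(f) = -8 + f
N(A) = 4 + A**2 (N(A) = A**2 + 4 = 4 + A**2)
H(n) = 2*n
-73 + H(1/(t(N(M(5 - 1*5)), 4) + (-1)**2)) = -73 + 2/(((4 + (-8 + (5 - 1*5))**2) + 4) + (-1)**2) = -73 + 2/(((4 + (-8 + (5 - 5))**2) + 4) + 1) = -73 + 2/(((4 + (-8 + 0)**2) + 4) + 1) = -73 + 2/(((4 + (-8)**2) + 4) + 1) = -73 + 2/(((4 + 64) + 4) + 1) = -73 + 2/((68 + 4) + 1) = -73 + 2/(72 + 1) = -73 + 2/73 = -5327/73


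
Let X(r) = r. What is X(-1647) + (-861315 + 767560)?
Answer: -95402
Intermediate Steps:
X(-1647) + (-861315 + 767560) = -1647 + (-861315 + 767560) = -1647 - 93755 = -95402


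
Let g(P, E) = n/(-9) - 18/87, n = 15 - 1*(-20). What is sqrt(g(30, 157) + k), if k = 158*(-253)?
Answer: I*sqrt(302594207)/87 ≈ 199.95*I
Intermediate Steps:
n = 35 (n = 15 + 20 = 35)
g(P, E) = -1069/261 (g(P, E) = 35/(-9) - 18/87 = 35*(-1/9) - 18*1/87 = -35/9 - 6/29 = -1069/261)
k = -39974
sqrt(g(30, 157) + k) = sqrt(-1069/261 - 39974) = sqrt(-10434283/261) = I*sqrt(302594207)/87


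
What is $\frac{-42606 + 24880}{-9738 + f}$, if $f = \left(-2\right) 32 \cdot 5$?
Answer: $\frac{8863}{5029} \approx 1.7624$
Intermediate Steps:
$f = -320$ ($f = \left(-64\right) 5 = -320$)
$\frac{-42606 + 24880}{-9738 + f} = \frac{-42606 + 24880}{-9738 - 320} = - \frac{17726}{-10058} = \left(-17726\right) \left(- \frac{1}{10058}\right) = \frac{8863}{5029}$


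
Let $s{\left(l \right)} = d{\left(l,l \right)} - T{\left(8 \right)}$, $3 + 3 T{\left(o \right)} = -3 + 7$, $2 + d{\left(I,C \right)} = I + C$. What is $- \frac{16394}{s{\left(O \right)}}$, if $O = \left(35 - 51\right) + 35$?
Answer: $- \frac{49182}{107} \approx -459.65$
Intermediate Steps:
$O = 19$ ($O = -16 + 35 = 19$)
$d{\left(I,C \right)} = -2 + C + I$ ($d{\left(I,C \right)} = -2 + \left(I + C\right) = -2 + \left(C + I\right) = -2 + C + I$)
$T{\left(o \right)} = \frac{1}{3}$ ($T{\left(o \right)} = -1 + \frac{-3 + 7}{3} = -1 + \frac{1}{3} \cdot 4 = -1 + \frac{4}{3} = \frac{1}{3}$)
$s{\left(l \right)} = - \frac{7}{3} + 2 l$ ($s{\left(l \right)} = \left(-2 + l + l\right) - \frac{1}{3} = \left(-2 + 2 l\right) - \frac{1}{3} = - \frac{7}{3} + 2 l$)
$- \frac{16394}{s{\left(O \right)}} = - \frac{16394}{- \frac{7}{3} + 2 \cdot 19} = - \frac{16394}{- \frac{7}{3} + 38} = - \frac{16394}{\frac{107}{3}} = \left(-16394\right) \frac{3}{107} = - \frac{49182}{107}$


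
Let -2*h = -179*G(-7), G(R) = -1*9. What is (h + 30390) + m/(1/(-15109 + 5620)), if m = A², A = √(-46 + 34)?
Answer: 286905/2 ≈ 1.4345e+5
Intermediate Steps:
G(R) = -9
A = 2*I*√3 (A = √(-12) = 2*I*√3 ≈ 3.4641*I)
m = -12 (m = (2*I*√3)² = -12)
h = -1611/2 (h = -(-179)*(-9)/2 = -½*1611 = -1611/2 ≈ -805.50)
(h + 30390) + m/(1/(-15109 + 5620)) = (-1611/2 + 30390) - 12/(1/(-15109 + 5620)) = 59169/2 - 12/(1/(-9489)) = 59169/2 - 12/(-1/9489) = 59169/2 - 12*(-9489) = 59169/2 + 113868 = 286905/2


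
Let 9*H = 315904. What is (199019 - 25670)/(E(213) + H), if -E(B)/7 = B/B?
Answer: 1560141/315841 ≈ 4.9396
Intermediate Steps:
H = 315904/9 (H = (⅑)*315904 = 315904/9 ≈ 35100.)
E(B) = -7 (E(B) = -7*B/B = -7*1 = -7)
(199019 - 25670)/(E(213) + H) = (199019 - 25670)/(-7 + 315904/9) = 173349/(315841/9) = 173349*(9/315841) = 1560141/315841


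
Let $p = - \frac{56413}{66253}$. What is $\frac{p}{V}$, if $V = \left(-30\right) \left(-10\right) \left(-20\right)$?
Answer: $\frac{56413}{397518000} \approx 0.00014191$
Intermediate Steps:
$p = - \frac{56413}{66253}$ ($p = \left(-56413\right) \frac{1}{66253} = - \frac{56413}{66253} \approx -0.85148$)
$V = -6000$ ($V = 300 \left(-20\right) = -6000$)
$\frac{p}{V} = - \frac{56413}{66253 \left(-6000\right)} = \left(- \frac{56413}{66253}\right) \left(- \frac{1}{6000}\right) = \frac{56413}{397518000}$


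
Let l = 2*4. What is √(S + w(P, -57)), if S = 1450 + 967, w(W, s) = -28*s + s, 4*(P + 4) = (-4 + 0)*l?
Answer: 2*√989 ≈ 62.897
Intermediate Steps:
l = 8
P = -12 (P = -4 + ((-4 + 0)*8)/4 = -4 + (-4*8)/4 = -4 + (¼)*(-32) = -4 - 8 = -12)
w(W, s) = -27*s
S = 2417
√(S + w(P, -57)) = √(2417 - 27*(-57)) = √(2417 + 1539) = √3956 = 2*√989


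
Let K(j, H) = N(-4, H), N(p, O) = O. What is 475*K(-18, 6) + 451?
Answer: 3301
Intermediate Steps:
K(j, H) = H
475*K(-18, 6) + 451 = 475*6 + 451 = 2850 + 451 = 3301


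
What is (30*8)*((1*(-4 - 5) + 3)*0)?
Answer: 0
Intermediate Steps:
(30*8)*((1*(-4 - 5) + 3)*0) = 240*((1*(-9) + 3)*0) = 240*((-9 + 3)*0) = 240*(-6*0) = 240*0 = 0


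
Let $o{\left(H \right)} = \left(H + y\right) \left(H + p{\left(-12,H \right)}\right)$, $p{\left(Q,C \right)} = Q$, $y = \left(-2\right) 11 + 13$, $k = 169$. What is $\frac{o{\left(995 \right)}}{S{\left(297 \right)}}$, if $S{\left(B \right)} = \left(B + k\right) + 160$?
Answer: $\frac{484619}{313} \approx 1548.3$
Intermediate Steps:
$y = -9$ ($y = -22 + 13 = -9$)
$S{\left(B \right)} = 329 + B$ ($S{\left(B \right)} = \left(B + 169\right) + 160 = \left(169 + B\right) + 160 = 329 + B$)
$o{\left(H \right)} = \left(-12 + H\right) \left(-9 + H\right)$ ($o{\left(H \right)} = \left(H - 9\right) \left(H - 12\right) = \left(-9 + H\right) \left(-12 + H\right) = \left(-12 + H\right) \left(-9 + H\right)$)
$\frac{o{\left(995 \right)}}{S{\left(297 \right)}} = \frac{108 + 995^{2} - 20895}{329 + 297} = \frac{108 + 990025 - 20895}{626} = 969238 \cdot \frac{1}{626} = \frac{484619}{313}$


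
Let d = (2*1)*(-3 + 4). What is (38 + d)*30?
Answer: 1200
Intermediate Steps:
d = 2 (d = 2*1 = 2)
(38 + d)*30 = (38 + 2)*30 = 40*30 = 1200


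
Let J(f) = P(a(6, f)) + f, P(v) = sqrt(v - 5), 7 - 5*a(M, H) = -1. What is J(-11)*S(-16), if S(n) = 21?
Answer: -231 + 21*I*sqrt(85)/5 ≈ -231.0 + 38.722*I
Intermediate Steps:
a(M, H) = 8/5 (a(M, H) = 7/5 - 1/5*(-1) = 7/5 + 1/5 = 8/5)
P(v) = sqrt(-5 + v)
J(f) = f + I*sqrt(85)/5 (J(f) = sqrt(-5 + 8/5) + f = sqrt(-17/5) + f = I*sqrt(85)/5 + f = f + I*sqrt(85)/5)
J(-11)*S(-16) = (-11 + I*sqrt(85)/5)*21 = -231 + 21*I*sqrt(85)/5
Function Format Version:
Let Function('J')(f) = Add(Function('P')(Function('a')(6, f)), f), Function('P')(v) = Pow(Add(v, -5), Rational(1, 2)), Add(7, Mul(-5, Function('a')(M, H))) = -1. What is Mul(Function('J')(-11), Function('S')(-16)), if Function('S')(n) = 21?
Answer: Add(-231, Mul(Rational(21, 5), I, Pow(85, Rational(1, 2)))) ≈ Add(-231.00, Mul(38.722, I))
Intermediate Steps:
Function('a')(M, H) = Rational(8, 5) (Function('a')(M, H) = Add(Rational(7, 5), Mul(Rational(-1, 5), -1)) = Add(Rational(7, 5), Rational(1, 5)) = Rational(8, 5))
Function('P')(v) = Pow(Add(-5, v), Rational(1, 2))
Function('J')(f) = Add(f, Mul(Rational(1, 5), I, Pow(85, Rational(1, 2)))) (Function('J')(f) = Add(Pow(Add(-5, Rational(8, 5)), Rational(1, 2)), f) = Add(Pow(Rational(-17, 5), Rational(1, 2)), f) = Add(Mul(Rational(1, 5), I, Pow(85, Rational(1, 2))), f) = Add(f, Mul(Rational(1, 5), I, Pow(85, Rational(1, 2)))))
Mul(Function('J')(-11), Function('S')(-16)) = Mul(Add(-11, Mul(Rational(1, 5), I, Pow(85, Rational(1, 2)))), 21) = Add(-231, Mul(Rational(21, 5), I, Pow(85, Rational(1, 2))))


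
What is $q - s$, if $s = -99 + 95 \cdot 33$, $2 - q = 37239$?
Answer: $-40273$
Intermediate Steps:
$q = -37237$ ($q = 2 - 37239 = -37237$)
$s = 3036$ ($s = -99 + 3135 = 3036$)
$q - s = -37237 - 3036 = -40273$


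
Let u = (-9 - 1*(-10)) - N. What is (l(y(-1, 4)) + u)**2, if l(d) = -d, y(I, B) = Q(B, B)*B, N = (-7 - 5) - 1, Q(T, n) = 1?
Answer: 100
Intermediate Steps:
N = -13 (N = -12 - 1 = -13)
y(I, B) = B (y(I, B) = 1*B = B)
u = 14 (u = (-9 - 1*(-10)) - 1*(-13) = (-9 + 10) + 13 = 1 + 13 = 14)
(l(y(-1, 4)) + u)**2 = (-1*4 + 14)**2 = (-4 + 14)**2 = 10**2 = 100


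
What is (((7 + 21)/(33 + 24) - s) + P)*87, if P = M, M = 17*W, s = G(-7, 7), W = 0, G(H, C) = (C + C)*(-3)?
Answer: 70238/19 ≈ 3696.7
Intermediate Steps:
G(H, C) = -6*C (G(H, C) = (2*C)*(-3) = -6*C)
s = -42 (s = -6*7 = -42)
M = 0 (M = 17*0 = 0)
P = 0
(((7 + 21)/(33 + 24) - s) + P)*87 = (((7 + 21)/(33 + 24) - 1*(-42)) + 0)*87 = ((28/57 + 42) + 0)*87 = (2422/57 + 0)*87 = (2422/57)*87 = 70238/19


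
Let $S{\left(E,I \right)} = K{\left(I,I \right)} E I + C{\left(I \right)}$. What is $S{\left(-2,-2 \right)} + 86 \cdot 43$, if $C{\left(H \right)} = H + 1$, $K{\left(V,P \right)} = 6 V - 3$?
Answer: $3637$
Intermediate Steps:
$K{\left(V,P \right)} = -3 + 6 V$
$C{\left(H \right)} = 1 + H$
$S{\left(E,I \right)} = 1 + I + E I \left(-3 + 6 I\right)$ ($S{\left(E,I \right)} = \left(-3 + 6 I\right) E I + \left(1 + I\right) = E \left(-3 + 6 I\right) I + \left(1 + I\right) = E I \left(-3 + 6 I\right) + \left(1 + I\right) = 1 + I + E I \left(-3 + 6 I\right)$)
$S{\left(-2,-2 \right)} + 86 \cdot 43 = \left(1 - 2 + 3 \left(-2\right) \left(-2\right) \left(-1 + 2 \left(-2\right)\right)\right) + 86 \cdot 43 = \left(1 - 2 + 3 \left(-2\right) \left(-2\right) \left(-1 - 4\right)\right) + 3698 = \left(1 - 2 + 3 \left(-2\right) \left(-2\right) \left(-5\right)\right) + 3698 = \left(1 - 2 - 60\right) + 3698 = -61 + 3698 = 3637$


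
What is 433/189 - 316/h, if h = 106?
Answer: -6913/10017 ≈ -0.69013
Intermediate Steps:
433/189 - 316/h = 433/189 - 316/106 = 433*(1/189) - 316*1/106 = 433/189 - 158/53 = -6913/10017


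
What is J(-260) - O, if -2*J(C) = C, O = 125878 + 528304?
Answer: -654052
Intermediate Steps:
O = 654182
J(C) = -C/2
J(-260) - O = -1/2*(-260) - 1*654182 = 130 - 654182 = -654052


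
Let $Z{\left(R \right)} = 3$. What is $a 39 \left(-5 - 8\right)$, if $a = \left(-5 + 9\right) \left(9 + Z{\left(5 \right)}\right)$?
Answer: $-24336$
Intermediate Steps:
$a = 48$ ($a = \left(-5 + 9\right) \left(9 + 3\right) = 4 \cdot 12 = 48$)
$a 39 \left(-5 - 8\right) = 48 \cdot 39 \left(-5 - 8\right) = 1872 \left(-13\right) = -24336$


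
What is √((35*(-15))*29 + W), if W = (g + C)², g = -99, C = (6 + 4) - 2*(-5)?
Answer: 2*I*√2246 ≈ 94.784*I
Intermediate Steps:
C = 20 (C = 10 + 10 = 20)
W = 6241 (W = (-99 + 20)² = (-79)² = 6241)
√((35*(-15))*29 + W) = √((35*(-15))*29 + 6241) = √(-525*29 + 6241) = √(-15225 + 6241) = √(-8984) = 2*I*√2246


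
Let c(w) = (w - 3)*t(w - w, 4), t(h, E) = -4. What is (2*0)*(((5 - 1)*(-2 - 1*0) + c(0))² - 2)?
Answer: 0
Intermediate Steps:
c(w) = 12 - 4*w (c(w) = (w - 3)*(-4) = (-3 + w)*(-4) = 12 - 4*w)
(2*0)*(((5 - 1)*(-2 - 1*0) + c(0))² - 2) = (2*0)*(((5 - 1)*(-2 - 1*0) + (12 - 4*0))² - 2) = 0*((4*(-2 + 0) + (12 + 0))² - 2) = 0*((4*(-2) + 12)² - 2) = 0*((-8 + 12)² - 2) = 0*(4² - 2) = 0*(16 - 2) = 0*14 = 0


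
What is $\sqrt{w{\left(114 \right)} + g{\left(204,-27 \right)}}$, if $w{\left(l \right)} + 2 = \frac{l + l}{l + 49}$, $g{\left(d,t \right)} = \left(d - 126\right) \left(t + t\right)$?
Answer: $\frac{i \sqrt{111924602}}{163} \approx 64.905 i$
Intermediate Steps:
$g{\left(d,t \right)} = 2 t \left(-126 + d\right)$ ($g{\left(d,t \right)} = \left(-126 + d\right) 2 t = 2 t \left(-126 + d\right)$)
$w{\left(l \right)} = -2 + \frac{2 l}{49 + l}$ ($w{\left(l \right)} = -2 + \frac{l + l}{l + 49} = -2 + \frac{2 l}{49 + l}$)
$\sqrt{w{\left(114 \right)} + g{\left(204,-27 \right)}} = \sqrt{- \frac{98}{49 + 114} + 2 \left(-27\right) \left(-126 + 204\right)} = \sqrt{- \frac{98}{163} + 2 \left(-27\right) 78} = \sqrt{\left(-98\right) \frac{1}{163} - 4212} = \sqrt{- \frac{98}{163} - 4212} = \sqrt{- \frac{686654}{163}} = \frac{i \sqrt{111924602}}{163}$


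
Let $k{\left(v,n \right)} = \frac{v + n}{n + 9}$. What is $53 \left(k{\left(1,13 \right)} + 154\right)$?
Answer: $\frac{90153}{11} \approx 8195.7$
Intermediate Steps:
$k{\left(v,n \right)} = \frac{n + v}{9 + n}$
$53 \left(k{\left(1,13 \right)} + 154\right) = 53 \left(\frac{13 + 1}{9 + 13} + 154\right) = 53 \left(\frac{1}{22} \cdot 14 + 154\right) = 53 \left(\frac{7}{11} + 154\right) = 53 \cdot \frac{1701}{11} = \frac{90153}{11}$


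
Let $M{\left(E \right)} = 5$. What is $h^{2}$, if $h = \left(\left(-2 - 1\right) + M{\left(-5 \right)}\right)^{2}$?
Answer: $16$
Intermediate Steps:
$h = 4$ ($h = \left(\left(-2 - 1\right) + 5\right)^{2} = \left(-3 + 5\right)^{2} = 2^{2} = 4$)
$h^{2} = 4^{2} = 16$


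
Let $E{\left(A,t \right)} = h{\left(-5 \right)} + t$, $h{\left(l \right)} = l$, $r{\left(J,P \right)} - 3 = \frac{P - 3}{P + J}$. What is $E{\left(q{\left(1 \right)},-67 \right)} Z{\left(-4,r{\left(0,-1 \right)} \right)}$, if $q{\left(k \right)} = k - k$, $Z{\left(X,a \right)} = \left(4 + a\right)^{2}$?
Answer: $-8712$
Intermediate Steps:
$r{\left(J,P \right)} = 3 + \frac{-3 + P}{J + P}$ ($r{\left(J,P \right)} = 3 + \frac{P - 3}{P + J} = 3 + \frac{-3 + P}{J + P}$)
$q{\left(k \right)} = 0$
$E{\left(A,t \right)} = -5 + t$
$E{\left(q{\left(1 \right)},-67 \right)} Z{\left(-4,r{\left(0,-1 \right)} \right)} = \left(-5 - 67\right) \left(4 + \frac{-3 + 3 \cdot 0 + 4 \left(-1\right)}{0 - 1}\right)^{2} = - 72 \left(4 + \frac{-3 + 0 - 4}{-1}\right)^{2} = - 72 \left(4 - -7\right)^{2} = - 72 \left(4 + 7\right)^{2} = - 72 \cdot 11^{2} = \left(-72\right) 121 = -8712$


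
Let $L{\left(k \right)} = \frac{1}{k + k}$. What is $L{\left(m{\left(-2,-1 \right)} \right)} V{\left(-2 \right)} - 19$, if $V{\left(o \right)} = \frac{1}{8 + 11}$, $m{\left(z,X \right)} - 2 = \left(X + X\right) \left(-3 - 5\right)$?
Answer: $- \frac{12995}{684} \approx -18.999$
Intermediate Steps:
$m{\left(z,X \right)} = 2 - 16 X$ ($m{\left(z,X \right)} = 2 + \left(X + X\right) \left(-3 - 5\right) = 2 + 2 X \left(-8\right) = 2 - 16 X$)
$L{\left(k \right)} = \frac{1}{2 k}$
$V{\left(o \right)} = \frac{1}{19}$
$L{\left(m{\left(-2,-1 \right)} \right)} V{\left(-2 \right)} - 19 = \frac{1}{2 \left(2 - -16\right)} \frac{1}{19} - 19 = \frac{1}{2 \left(2 + 16\right)} \frac{1}{19} - 19 = \frac{1}{2 \cdot 18} \cdot \frac{1}{19} - 19 = \frac{1}{2} \cdot \frac{1}{18} \cdot \frac{1}{19} - 19 = \frac{1}{36} \cdot \frac{1}{19} - 19 = \frac{1}{684} - 19 = - \frac{12995}{684}$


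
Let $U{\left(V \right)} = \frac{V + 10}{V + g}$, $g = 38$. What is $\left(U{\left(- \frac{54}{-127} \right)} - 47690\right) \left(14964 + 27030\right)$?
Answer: $- \frac{1221636304593}{610} \approx -2.0027 \cdot 10^{9}$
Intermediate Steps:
$U{\left(V \right)} = \frac{10 + V}{38 + V}$ ($U{\left(V \right)} = \frac{V + 10}{V + 38} = \frac{10 + V}{38 + V}$)
$\left(U{\left(- \frac{54}{-127} \right)} - 47690\right) \left(14964 + 27030\right) = \left(\frac{10 - \frac{54}{-127}}{38 - \frac{54}{-127}} - 47690\right) \left(14964 + 27030\right) = \left(\frac{10 - - \frac{54}{127}}{38 - - \frac{54}{127}} - 47690\right) 41994 = \left(\frac{10 + \frac{54}{127}}{38 + \frac{54}{127}} - 47690\right) 41994 = \left(\frac{1}{\frac{4880}{127}} \cdot \frac{1324}{127} - 47690\right) 41994 = \left(\frac{127}{4880} \cdot \frac{1324}{127} - 47690\right) 41994 = \left(\frac{331}{1220} - 47690\right) 41994 = \left(- \frac{58181469}{1220}\right) 41994 = - \frac{1221636304593}{610}$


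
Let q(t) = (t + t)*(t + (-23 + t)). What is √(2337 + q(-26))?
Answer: 9*√77 ≈ 78.975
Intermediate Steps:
q(t) = 2*t*(-23 + 2*t) (q(t) = (2*t)*(-23 + 2*t) = 2*t*(-23 + 2*t))
√(2337 + q(-26)) = √(2337 + 2*(-26)*(-23 + 2*(-26))) = √(2337 + 2*(-26)*(-23 - 52)) = √(2337 + 2*(-26)*(-75)) = √(2337 + 3900) = √6237 = 9*√77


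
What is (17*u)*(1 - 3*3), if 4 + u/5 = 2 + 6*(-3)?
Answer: 13600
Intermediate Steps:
u = -100 (u = -20 + 5*(2 + 6*(-3)) = -20 + 5*(2 - 18) = -20 + 5*(-16) = -20 - 80 = -100)
(17*u)*(1 - 3*3) = (17*(-100))*(1 - 3*3) = -1700*(1 - 9) = -1700*(-8) = 13600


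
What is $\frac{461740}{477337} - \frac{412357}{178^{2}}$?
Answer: $- \frac{182203483149}{15123945508} \approx -12.047$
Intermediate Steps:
$\frac{461740}{477337} - \frac{412357}{178^{2}} = 461740 \cdot \frac{1}{477337} - \frac{412357}{31684} = \frac{461740}{477337} - \frac{412357}{31684} = - \frac{182203483149}{15123945508}$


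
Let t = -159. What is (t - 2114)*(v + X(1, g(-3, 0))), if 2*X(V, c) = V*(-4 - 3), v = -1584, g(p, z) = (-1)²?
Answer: 7216775/2 ≈ 3.6084e+6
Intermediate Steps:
g(p, z) = 1
X(V, c) = -7*V/2 (X(V, c) = (V*(-4 - 3))/2 = (V*(-7))/2 = (-7*V)/2 = -7*V/2)
(t - 2114)*(v + X(1, g(-3, 0))) = (-159 - 2114)*(-1584 - 7/2*1) = -2273*(-1584 - 7/2) = -2273*(-3175/2) = 7216775/2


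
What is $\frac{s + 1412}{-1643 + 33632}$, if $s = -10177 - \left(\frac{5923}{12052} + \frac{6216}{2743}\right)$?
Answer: $- \frac{96616702187}{352504235668} \approx -0.27409$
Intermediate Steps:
$s = - \frac{336528900593}{33058636}$ ($s = -10177 - \frac{91162021}{33058636} = - \frac{336528900593}{33058636} \approx -10180.0$)
$\frac{s + 1412}{-1643 + 33632} = \frac{- \frac{336528900593}{33058636} + 1412}{-1643 + 33632} = - \frac{289850106561}{33058636 \cdot 31989} = \left(- \frac{289850106561}{33058636}\right) \frac{1}{31989} = - \frac{96616702187}{352504235668}$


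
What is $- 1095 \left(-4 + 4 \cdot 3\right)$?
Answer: $-8760$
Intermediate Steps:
$- 1095 \left(-4 + 4 \cdot 3\right) = - 1095 \left(-4 + 12\right) = \left(-1095\right) 8 = -8760$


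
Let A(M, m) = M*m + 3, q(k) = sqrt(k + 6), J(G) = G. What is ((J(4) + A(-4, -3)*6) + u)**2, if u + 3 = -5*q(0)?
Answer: 8431 - 910*sqrt(6) ≈ 6202.0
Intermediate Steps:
q(k) = sqrt(6 + k)
A(M, m) = 3 + M*m
u = -3 - 5*sqrt(6) (u = -3 - 5*sqrt(6 + 0) = -3 - 5*sqrt(6) ≈ -15.247)
((J(4) + A(-4, -3)*6) + u)**2 = ((4 + (3 - 4*(-3))*6) + (-3 - 5*sqrt(6)))**2 = ((4 + (3 + 12)*6) + (-3 - 5*sqrt(6)))**2 = ((4 + 15*6) + (-3 - 5*sqrt(6)))**2 = ((4 + 90) + (-3 - 5*sqrt(6)))**2 = (94 + (-3 - 5*sqrt(6)))**2 = (91 - 5*sqrt(6))**2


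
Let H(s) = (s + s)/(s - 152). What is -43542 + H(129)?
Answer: -1001724/23 ≈ -43553.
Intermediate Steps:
H(s) = 2*s/(-152 + s) (H(s) = (2*s)/(-152 + s) = 2*s/(-152 + s))
-43542 + H(129) = -43542 + 2*129/(-152 + 129) = -43542 + 2*129/(-23) = -43542 + 2*129*(-1/23) = -43542 - 258/23 = -1001724/23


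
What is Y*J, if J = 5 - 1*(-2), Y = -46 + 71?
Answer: 175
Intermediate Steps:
Y = 25
J = 7 (J = 5 + 2 = 7)
Y*J = 25*7 = 175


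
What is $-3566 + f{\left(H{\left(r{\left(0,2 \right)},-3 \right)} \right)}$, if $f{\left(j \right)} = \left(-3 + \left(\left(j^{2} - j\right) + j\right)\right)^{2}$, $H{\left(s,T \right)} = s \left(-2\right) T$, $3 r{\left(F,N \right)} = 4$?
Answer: $155$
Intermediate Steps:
$r{\left(F,N \right)} = \frac{4}{3}$ ($r{\left(F,N \right)} = \frac{1}{3} \cdot 4 = \frac{4}{3}$)
$H{\left(s,T \right)} = - 2 T s$ ($H{\left(s,T \right)} = - 2 s T = - 2 T s$)
$f{\left(j \right)} = \left(-3 + j^{2}\right)^{2}$
$-3566 + f{\left(H{\left(r{\left(0,2 \right)},-3 \right)} \right)} = -3566 + \left(-3 + \left(\left(-2\right) \left(-3\right) \frac{4}{3}\right)^{2}\right)^{2} = -3566 + \left(-3 + 8^{2}\right)^{2} = -3566 + \left(-3 + 64\right)^{2} = -3566 + 61^{2} = -3566 + 3721 = 155$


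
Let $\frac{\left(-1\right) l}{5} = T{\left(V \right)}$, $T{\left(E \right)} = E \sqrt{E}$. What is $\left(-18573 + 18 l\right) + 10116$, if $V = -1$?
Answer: $-8457 + 90 i \approx -8457.0 + 90.0 i$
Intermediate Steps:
$T{\left(E \right)} = E^{\frac{3}{2}}$
$l = 5 i$ ($l = - 5 \left(-1\right)^{\frac{3}{2}} = - 5 \left(- i\right) = 5 i \approx 5.0 i$)
$\left(-18573 + 18 l\right) + 10116 = \left(-18573 + 18 \cdot 5 i\right) + 10116 = \left(-18573 + 90 i\right) + 10116 = -8457 + 90 i$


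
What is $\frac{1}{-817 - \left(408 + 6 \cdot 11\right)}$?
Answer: $- \frac{1}{1291} \approx -0.00077459$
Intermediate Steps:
$\frac{1}{-817 - \left(408 + 6 \cdot 11\right)} = \frac{1}{-817 - 474} = \frac{1}{-1291} = - \frac{1}{1291}$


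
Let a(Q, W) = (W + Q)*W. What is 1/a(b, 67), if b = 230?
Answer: 1/19899 ≈ 5.0254e-5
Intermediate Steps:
a(Q, W) = W*(Q + W) (a(Q, W) = (Q + W)*W = W*(Q + W))
1/a(b, 67) = 1/(67*(230 + 67)) = 1/(67*297) = 1/19899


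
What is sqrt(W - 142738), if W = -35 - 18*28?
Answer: I*sqrt(143277) ≈ 378.52*I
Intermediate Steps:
W = -539 (W = -35 - 504 = -539)
sqrt(W - 142738) = sqrt(-539 - 142738) = sqrt(-143277) = I*sqrt(143277)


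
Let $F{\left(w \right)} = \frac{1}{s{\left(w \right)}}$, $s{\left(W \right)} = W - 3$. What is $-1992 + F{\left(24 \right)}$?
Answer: $- \frac{41831}{21} \approx -1992.0$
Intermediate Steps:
$s{\left(W \right)} = -3 + W$ ($s{\left(W \right)} = W - 3 = -3 + W$)
$F{\left(w \right)} = \frac{1}{-3 + w}$
$-1992 + F{\left(24 \right)} = -1992 + \frac{1}{-3 + 24} = -1992 + \frac{1}{21} = - \frac{41831}{21}$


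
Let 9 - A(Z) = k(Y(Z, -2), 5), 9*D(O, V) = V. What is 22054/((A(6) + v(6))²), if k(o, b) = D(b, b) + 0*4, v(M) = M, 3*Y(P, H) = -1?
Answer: 893187/8450 ≈ 105.70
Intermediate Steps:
D(O, V) = V/9
Y(P, H) = -⅓ (Y(P, H) = (⅓)*(-1) = -⅓)
k(o, b) = b/9 (k(o, b) = b/9 + 0*4 = b/9 + 0 = b/9)
A(Z) = 76/9 (A(Z) = 9 - 5/9 = 76/9)
22054/((A(6) + v(6))²) = 22054/((76/9 + 6)²) = 22054/((130/9)²) = 22054/(16900/81) = 22054*(81/16900) = 893187/8450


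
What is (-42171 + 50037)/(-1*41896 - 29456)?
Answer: -437/3964 ≈ -0.11024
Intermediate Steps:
(-42171 + 50037)/(-1*41896 - 29456) = 7866/(-41896 - 29456) = 7866/(-71352) = 7866*(-1/71352) = -437/3964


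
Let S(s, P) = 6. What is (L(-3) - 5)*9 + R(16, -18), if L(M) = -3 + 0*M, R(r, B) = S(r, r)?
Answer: -66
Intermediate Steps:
R(r, B) = 6
L(M) = -3 (L(M) = -3 + 0 = -3)
(L(-3) - 5)*9 + R(16, -18) = (-3 - 5)*9 + 6 = -8*9 + 6 = -72 + 6 = -66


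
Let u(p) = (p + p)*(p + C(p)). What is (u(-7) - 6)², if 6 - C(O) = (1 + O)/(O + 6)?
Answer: 8464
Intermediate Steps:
C(O) = 6 - (1 + O)/(6 + O) (C(O) = 6 - (1 + O)/(O + 6) = 6 - (1 + O)/(6 + O))
u(p) = 2*p*(p + 5*(7 + p)/(6 + p)) (u(p) = (p + p)*(p + 5*(7 + p)/(6 + p)) = (2*p)*(p + 5*(7 + p)/(6 + p)) = 2*p*(p + 5*(7 + p)/(6 + p)))
(u(-7) - 6)² = (2*(-7)*(35 + (-7)² + 11*(-7))/(6 - 7) - 6)² = (2*(-7)*(35 + 49 - 77)/(-1) - 6)² = (2*(-7)*(-1)*7 - 6)² = (98 - 6)² = 92² = 8464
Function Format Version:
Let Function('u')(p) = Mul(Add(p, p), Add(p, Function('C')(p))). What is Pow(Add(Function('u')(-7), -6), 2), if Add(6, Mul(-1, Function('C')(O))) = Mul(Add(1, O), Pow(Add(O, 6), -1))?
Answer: 8464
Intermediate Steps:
Function('C')(O) = Add(6, Mul(-1, Pow(Add(6, O), -1), Add(1, O))) (Function('C')(O) = Add(6, Mul(-1, Mul(Add(1, O), Pow(Add(O, 6), -1)))) = Add(6, Mul(-1, Mul(Add(1, O), Pow(Add(6, O), -1)))) = Add(6, Mul(-1, Mul(Pow(Add(6, O), -1), Add(1, O)))) = Add(6, Mul(-1, Pow(Add(6, O), -1), Add(1, O))))
Function('u')(p) = Mul(2, p, Add(p, Mul(5, Pow(Add(6, p), -1), Add(7, p)))) (Function('u')(p) = Mul(Add(p, p), Add(p, Mul(5, Pow(Add(6, p), -1), Add(7, p)))) = Mul(Mul(2, p), Add(p, Mul(5, Pow(Add(6, p), -1), Add(7, p)))) = Mul(2, p, Add(p, Mul(5, Pow(Add(6, p), -1), Add(7, p)))))
Pow(Add(Function('u')(-7), -6), 2) = Pow(Add(Mul(2, -7, Pow(Add(6, -7), -1), Add(35, Pow(-7, 2), Mul(11, -7))), -6), 2) = Pow(Add(Mul(2, -7, Pow(-1, -1), Add(35, 49, -77)), -6), 2) = Pow(Add(Mul(2, -7, -1, 7), -6), 2) = Pow(Add(98, -6), 2) = Pow(92, 2) = 8464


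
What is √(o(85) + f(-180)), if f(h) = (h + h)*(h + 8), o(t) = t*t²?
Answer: √676045 ≈ 822.22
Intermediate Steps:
o(t) = t³
f(h) = 2*h*(8 + h) (f(h) = (2*h)*(8 + h) = 2*h*(8 + h))
√(o(85) + f(-180)) = √(85³ + 2*(-180)*(8 - 180)) = √(614125 + 2*(-180)*(-172)) = √(614125 + 61920) = √676045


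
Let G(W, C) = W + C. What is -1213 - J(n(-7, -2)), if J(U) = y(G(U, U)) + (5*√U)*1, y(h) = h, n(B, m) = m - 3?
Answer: -1203 - 5*I*√5 ≈ -1203.0 - 11.18*I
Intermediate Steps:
G(W, C) = C + W
n(B, m) = -3 + m
J(U) = 2*U + 5*√U (J(U) = (U + U) + (5*√U)*1 = 2*U + 5*√U)
-1213 - J(n(-7, -2)) = -1213 - (2*(-3 - 2) + 5*√(-3 - 2)) = -1213 - (2*(-5) + 5*√(-5)) = -1213 - (-10 + 5*(I*√5)) = -1213 - (-10 + 5*I*√5) = -1213 + (10 - 5*I*√5) = -1203 - 5*I*√5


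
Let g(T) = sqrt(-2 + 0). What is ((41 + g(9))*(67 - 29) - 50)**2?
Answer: 2271176 + 114608*I*sqrt(2) ≈ 2.2712e+6 + 1.6208e+5*I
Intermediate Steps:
g(T) = I*sqrt(2) (g(T) = sqrt(-2) = I*sqrt(2))
((41 + g(9))*(67 - 29) - 50)**2 = ((41 + I*sqrt(2))*(67 - 29) - 50)**2 = ((41 + I*sqrt(2))*38 - 50)**2 = ((1558 + 38*I*sqrt(2)) - 50)**2 = (1508 + 38*I*sqrt(2))**2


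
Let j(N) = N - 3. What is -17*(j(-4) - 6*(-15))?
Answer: -1411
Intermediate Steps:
j(N) = -3 + N
-17*(j(-4) - 6*(-15)) = -17*((-3 - 4) - 6*(-15)) = -17*(-7 + 90) = -17*83 = -1411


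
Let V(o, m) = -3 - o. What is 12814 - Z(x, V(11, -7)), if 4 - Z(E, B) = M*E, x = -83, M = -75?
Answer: 19035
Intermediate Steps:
Z(E, B) = 4 + 75*E (Z(E, B) = 4 - (-75)*E = 4 + 75*E)
12814 - Z(x, V(11, -7)) = 12814 - (4 + 75*(-83)) = 12814 - (4 - 6225) = 12814 - 1*(-6221) = 12814 + 6221 = 19035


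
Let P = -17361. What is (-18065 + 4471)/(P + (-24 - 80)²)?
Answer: 1942/935 ≈ 2.0770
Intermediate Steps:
(-18065 + 4471)/(P + (-24 - 80)²) = (-18065 + 4471)/(-17361 + (-24 - 80)²) = -13594/(-17361 + (-104)²) = -13594/(-17361 + 10816) = -13594/(-6545) = -13594*(-1/6545) = 1942/935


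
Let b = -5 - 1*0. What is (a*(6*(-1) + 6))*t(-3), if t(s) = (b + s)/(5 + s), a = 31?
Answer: 0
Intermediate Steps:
b = -5 (b = -5 + 0 = -5)
t(s) = (-5 + s)/(5 + s)
(a*(6*(-1) + 6))*t(-3) = (31*(6*(-1) + 6))*((-5 - 3)/(5 - 3)) = (31*(-6 + 6))*(-8/2) = (31*0)*((½)*(-8)) = 0*(-4) = 0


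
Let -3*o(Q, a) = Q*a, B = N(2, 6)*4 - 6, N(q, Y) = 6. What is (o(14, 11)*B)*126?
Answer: -116424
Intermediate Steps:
B = 18 (B = 6*4 - 6 = 24 - 6 = 18)
o(Q, a) = -Q*a/3
(o(14, 11)*B)*126 = (-1/3*14*11*18)*126 = -154/3*18*126 = -924*126 = -116424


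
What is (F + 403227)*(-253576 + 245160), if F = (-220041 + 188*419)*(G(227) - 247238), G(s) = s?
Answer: -293679687965376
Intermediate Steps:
F = 34894996959 (F = (-220041 + 188*419)*(227 - 247238) = (-220041 + 78772)*(-247011) = -141269*(-247011) = 34894996959)
(F + 403227)*(-253576 + 245160) = (34894996959 + 403227)*(-253576 + 245160) = 34895400186*(-8416) = -293679687965376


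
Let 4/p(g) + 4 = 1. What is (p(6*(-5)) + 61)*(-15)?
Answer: -895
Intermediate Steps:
p(g) = -4/3 (p(g) = 4/(-4 + 1) = 4/(-3) = 4*(-1/3) = -4/3)
(p(6*(-5)) + 61)*(-15) = (-4/3 + 61)*(-15) = (179/3)*(-15) = -895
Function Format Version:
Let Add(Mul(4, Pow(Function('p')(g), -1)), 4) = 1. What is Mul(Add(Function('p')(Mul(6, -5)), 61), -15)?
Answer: -895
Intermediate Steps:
Function('p')(g) = Rational(-4, 3) (Function('p')(g) = Mul(4, Pow(Add(-4, 1), -1)) = Mul(4, Pow(-3, -1)) = Mul(4, Rational(-1, 3)) = Rational(-4, 3))
Mul(Add(Function('p')(Mul(6, -5)), 61), -15) = Mul(Add(Rational(-4, 3), 61), -15) = Mul(Rational(179, 3), -15) = -895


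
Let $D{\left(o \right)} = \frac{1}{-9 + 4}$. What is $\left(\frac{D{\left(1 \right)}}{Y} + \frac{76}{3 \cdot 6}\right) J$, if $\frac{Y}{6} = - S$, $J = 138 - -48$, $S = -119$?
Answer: $\frac{1401727}{1785} \approx 785.28$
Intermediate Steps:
$J = 186$ ($J = 138 + 48 = 186$)
$D{\left(o \right)} = - \frac{1}{5}$ ($D{\left(o \right)} = \frac{1}{-5} = - \frac{1}{5}$)
$Y = 714$ ($Y = 6 \left(\left(-1\right) \left(-119\right)\right) = 6 \cdot 119 = 714$)
$\left(\frac{D{\left(1 \right)}}{Y} + \frac{76}{3 \cdot 6}\right) J = \left(- \frac{1}{5 \cdot 714} + \frac{76}{3 \cdot 6}\right) 186 = \left(\left(- \frac{1}{5}\right) \frac{1}{714} + \frac{76}{18}\right) 186 = \left(- \frac{1}{3570} + 76 \cdot \frac{1}{18}\right) 186 = \left(- \frac{1}{3570} + \frac{38}{9}\right) 186 = \frac{45217}{10710} \cdot 186 = \frac{1401727}{1785}$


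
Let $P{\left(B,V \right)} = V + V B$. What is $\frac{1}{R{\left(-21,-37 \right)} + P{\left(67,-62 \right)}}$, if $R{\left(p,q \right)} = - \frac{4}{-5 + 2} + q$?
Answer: $- \frac{3}{12755} \approx -0.0002352$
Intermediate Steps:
$P{\left(B,V \right)} = V + B V$
$R{\left(p,q \right)} = \frac{4}{3} + q$ ($R{\left(p,q \right)} = - \frac{4}{-3} + q = \left(-4\right) \left(- \frac{1}{3}\right) + q = \frac{4}{3} + q$)
$\frac{1}{R{\left(-21,-37 \right)} + P{\left(67,-62 \right)}} = \frac{1}{\left(\frac{4}{3} - 37\right) - 62 \left(1 + 67\right)} = \frac{1}{- \frac{107}{3} - 4216} = \frac{1}{- \frac{12755}{3}} = - \frac{3}{12755}$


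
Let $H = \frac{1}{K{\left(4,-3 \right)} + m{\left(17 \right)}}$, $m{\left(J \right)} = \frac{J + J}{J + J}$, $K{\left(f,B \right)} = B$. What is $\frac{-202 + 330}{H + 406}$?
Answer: $\frac{256}{811} \approx 0.31566$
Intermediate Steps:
$m{\left(J \right)} = 1$ ($m{\left(J \right)} = \frac{2 J}{2 J} = 2 J \frac{1}{2 J} = 1$)
$H = - \frac{1}{2}$ ($H = \frac{1}{-3 + 1} = \frac{1}{-2} = - \frac{1}{2} \approx -0.5$)
$\frac{-202 + 330}{H + 406} = \frac{-202 + 330}{- \frac{1}{2} + 406} = \frac{128}{\frac{811}{2}} = 128 \cdot \frac{2}{811} = \frac{256}{811}$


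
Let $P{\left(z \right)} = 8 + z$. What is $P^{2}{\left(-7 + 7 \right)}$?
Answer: $64$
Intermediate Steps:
$P^{2}{\left(-7 + 7 \right)} = \left(8 + \left(-7 + 7\right)\right)^{2} = \left(8 + 0\right)^{2} = 8^{2} = 64$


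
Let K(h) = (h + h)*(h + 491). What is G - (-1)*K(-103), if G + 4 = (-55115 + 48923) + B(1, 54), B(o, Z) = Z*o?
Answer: -86070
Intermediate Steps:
K(h) = 2*h*(491 + h) (K(h) = (2*h)*(491 + h) = 2*h*(491 + h))
G = -6142 (G = -4 + ((-55115 + 48923) + 54*1) = -4 + (-6192 + 54) = -4 - 6138 = -6142)
G - (-1)*K(-103) = -6142 - (-1)*2*(-103)*(491 - 103) = -6142 - (-1)*2*(-103)*388 = -6142 - (-1)*(-79928) = -6142 - 1*79928 = -6142 - 79928 = -86070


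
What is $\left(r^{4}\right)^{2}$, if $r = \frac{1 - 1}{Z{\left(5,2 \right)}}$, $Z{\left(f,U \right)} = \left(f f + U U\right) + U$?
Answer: $0$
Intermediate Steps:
$Z{\left(f,U \right)} = U + U^{2} + f^{2}$ ($Z{\left(f,U \right)} = \left(f^{2} + U^{2}\right) + U = \left(U^{2} + f^{2}\right) + U = U + U^{2} + f^{2}$)
$r = 0$ ($r = \frac{1 - 1}{2 + 2^{2} + 5^{2}} = \frac{1 - 1}{2 + 4 + 25} = \frac{0}{31} = 0 \cdot \frac{1}{31} = 0$)
$\left(r^{4}\right)^{2} = \left(0^{4}\right)^{2} = 0^{2} = 0$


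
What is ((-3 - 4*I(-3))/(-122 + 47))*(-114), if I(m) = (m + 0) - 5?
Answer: 1102/25 ≈ 44.080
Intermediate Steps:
I(m) = -5 + m (I(m) = m - 5 = -5 + m)
((-3 - 4*I(-3))/(-122 + 47))*(-114) = ((-3 - 4*(-5 - 3))/(-122 + 47))*(-114) = ((-3 - 4*(-8))/(-75))*(-114) = ((-3 + 32)*(-1/75))*(-114) = (29*(-1/75))*(-114) = -29/75*(-114) = 1102/25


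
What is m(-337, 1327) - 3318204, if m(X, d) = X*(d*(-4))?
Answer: -1529408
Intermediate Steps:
m(X, d) = -4*X*d (m(X, d) = X*(-4*d) = -4*X*d)
m(-337, 1327) - 3318204 = -4*(-337)*1327 - 3318204 = 1788796 - 3318204 = -1529408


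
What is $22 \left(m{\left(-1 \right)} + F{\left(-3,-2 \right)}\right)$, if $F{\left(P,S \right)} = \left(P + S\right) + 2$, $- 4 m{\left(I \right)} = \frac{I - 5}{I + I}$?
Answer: $- \frac{165}{2} \approx -82.5$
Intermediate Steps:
$m{\left(I \right)} = - \frac{-5 + I}{8 I}$ ($m{\left(I \right)} = - \frac{\left(I - 5\right) \frac{1}{I + I}}{4} = - \frac{\left(-5 + I\right) \frac{1}{2 I}}{4} = - \frac{\frac{1}{2} \frac{1}{I} \left(-5 + I\right)}{4} = - \frac{-5 + I}{8 I}$)
$F{\left(P,S \right)} = 2 + P + S$
$22 \left(m{\left(-1 \right)} + F{\left(-3,-2 \right)}\right) = 22 \left(\frac{5 - -1}{8 \left(-1\right)} - 3\right) = 22 \left(\frac{1}{8} \left(-1\right) \left(5 + 1\right) - 3\right) = 22 \left(\frac{1}{8} \left(-1\right) 6 - 3\right) = 22 \left(- \frac{3}{4} - 3\right) = 22 \left(- \frac{15}{4}\right) = - \frac{165}{2}$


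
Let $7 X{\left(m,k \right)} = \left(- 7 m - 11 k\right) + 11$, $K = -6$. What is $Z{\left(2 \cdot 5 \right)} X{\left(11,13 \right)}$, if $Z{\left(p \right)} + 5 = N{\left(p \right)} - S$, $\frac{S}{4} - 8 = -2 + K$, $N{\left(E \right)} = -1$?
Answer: $\frac{1254}{7} \approx 179.14$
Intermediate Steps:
$X{\left(m,k \right)} = \frac{11}{7} - m - \frac{11 k}{7}$ ($X{\left(m,k \right)} = \frac{\left(- 7 m - 11 k\right) + 11}{7} = \frac{\left(- 11 k - 7 m\right) + 11}{7} = \frac{11 - 11 k - 7 m}{7} = \frac{11}{7} - m - \frac{11 k}{7}$)
$S = 0$ ($S = 32 + 4 \left(-2 - 6\right) = 32 + 4 \left(-8\right) = 32 - 32 = 0$)
$Z{\left(p \right)} = -6$ ($Z{\left(p \right)} = -5 - 1 = -6$)
$Z{\left(2 \cdot 5 \right)} X{\left(11,13 \right)} = - 6 \left(\frac{11}{7} - 11 - \frac{143}{7}\right) = \left(-6\right) \left(- \frac{209}{7}\right) = \frac{1254}{7}$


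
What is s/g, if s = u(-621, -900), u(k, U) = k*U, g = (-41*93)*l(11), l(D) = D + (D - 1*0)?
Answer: -93150/13981 ≈ -6.6626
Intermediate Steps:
l(D) = 2*D (l(D) = D + (D + 0) = D + D = 2*D)
g = -83886 (g = (-41*93)*(2*11) = -3813*22 = -83886)
u(k, U) = U*k
s = 558900 (s = -900*(-621) = 558900)
s/g = 558900/(-83886) = 558900*(-1/83886) = -93150/13981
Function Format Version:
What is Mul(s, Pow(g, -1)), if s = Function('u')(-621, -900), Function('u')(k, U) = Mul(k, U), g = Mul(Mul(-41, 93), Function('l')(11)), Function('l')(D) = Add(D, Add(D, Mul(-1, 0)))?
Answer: Rational(-93150, 13981) ≈ -6.6626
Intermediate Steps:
Function('l')(D) = Mul(2, D) (Function('l')(D) = Add(D, Add(D, 0)) = Add(D, D) = Mul(2, D))
g = -83886 (g = Mul(Mul(-41, 93), Mul(2, 11)) = Mul(-3813, 22) = -83886)
Function('u')(k, U) = Mul(U, k)
s = 558900 (s = Mul(-900, -621) = 558900)
Mul(s, Pow(g, -1)) = Mul(558900, Pow(-83886, -1)) = Mul(558900, Rational(-1, 83886)) = Rational(-93150, 13981)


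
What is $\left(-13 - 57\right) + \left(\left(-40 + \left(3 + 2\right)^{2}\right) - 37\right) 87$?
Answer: $-4594$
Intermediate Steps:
$\left(-13 - 57\right) + \left(\left(-40 + \left(3 + 2\right)^{2}\right) - 37\right) 87 = \left(-13 - 57\right) + \left(\left(-40 + 5^{2}\right) - 37\right) 87 = -70 + \left(\left(-40 + 25\right) - 37\right) 87 = -70 + \left(-15 - 37\right) 87 = -70 - 4524 = -4594$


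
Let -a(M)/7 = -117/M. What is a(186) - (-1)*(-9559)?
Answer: -592385/62 ≈ -9554.6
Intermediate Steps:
a(M) = 819/M (a(M) = -(-819)/M = 819/M)
a(186) - (-1)*(-9559) = 819/186 - (-1)*(-9559) = 819*(1/186) - 1*9559 = 273/62 - 9559 = -592385/62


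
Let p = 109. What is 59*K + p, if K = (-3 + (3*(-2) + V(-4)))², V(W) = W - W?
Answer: 4888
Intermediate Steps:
V(W) = 0
K = 81 (K = (-3 + (3*(-2) + 0))² = (-3 + (-6 + 0))² = (-3 - 6)² = (-9)² = 81)
59*K + p = 59*81 + 109 = 4779 + 109 = 4888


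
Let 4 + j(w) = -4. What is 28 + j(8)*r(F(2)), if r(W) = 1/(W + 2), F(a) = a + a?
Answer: 80/3 ≈ 26.667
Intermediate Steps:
F(a) = 2*a
r(W) = 1/(2 + W)
j(w) = -8 (j(w) = -4 - 4 = -8)
28 + j(8)*r(F(2)) = 28 - 8/(2 + 2*2) = 28 - 8/(2 + 4) = 28 - 8/6 = 28 - 8*1/6 = 28 - 4/3 = 80/3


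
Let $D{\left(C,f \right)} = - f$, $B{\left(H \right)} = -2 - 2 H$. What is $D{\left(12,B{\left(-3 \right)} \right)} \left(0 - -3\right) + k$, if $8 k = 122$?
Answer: $\frac{13}{4} \approx 3.25$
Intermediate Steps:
$k = \frac{61}{4}$ ($k = \frac{1}{8} \cdot 122 = \frac{61}{4} \approx 15.25$)
$D{\left(12,B{\left(-3 \right)} \right)} \left(0 - -3\right) + k = - (-2 - -6) \left(0 - -3\right) + \frac{61}{4} = - (-2 + 6) \left(0 + 3\right) + \frac{61}{4} = \left(-1\right) 4 \cdot 3 + \frac{61}{4} = \left(-4\right) 3 + \frac{61}{4} = -12 + \frac{61}{4} = \frac{13}{4}$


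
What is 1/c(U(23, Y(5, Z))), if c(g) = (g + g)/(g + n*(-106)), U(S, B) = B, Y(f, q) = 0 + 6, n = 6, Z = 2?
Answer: -105/2 ≈ -52.500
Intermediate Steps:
Y(f, q) = 6
c(g) = 2*g/(-636 + g) (c(g) = (g + g)/(g + 6*(-106)) = (2*g)/(g - 636) = (2*g)/(-636 + g) = 2*g/(-636 + g))
1/c(U(23, Y(5, Z))) = 1/(2*6/(-636 + 6)) = 1/(2*6/(-630)) = 1/(2*6*(-1/630)) = 1/(-2/105) = -105/2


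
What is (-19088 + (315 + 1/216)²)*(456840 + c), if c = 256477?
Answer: 2667097936010101/46656 ≈ 5.7165e+10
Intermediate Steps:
(-19088 + (315 + 1/216)²)*(456840 + c) = (-19088 + (315 + 1/216)²)*(456840 + 256477) = (-19088 + (315 + 1/216)²)*713317 = (-19088 + (68041/216)²)*713317 = (-19088 + 4629577681/46656)*713317 = (3739007953/46656)*713317 = 2667097936010101/46656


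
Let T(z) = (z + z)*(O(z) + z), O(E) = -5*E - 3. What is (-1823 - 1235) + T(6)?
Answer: -3382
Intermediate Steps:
O(E) = -3 - 5*E
T(z) = 2*z*(-3 - 4*z) (T(z) = (z + z)*((-3 - 5*z) + z) = (2*z)*(-3 - 4*z) = 2*z*(-3 - 4*z))
(-1823 - 1235) + T(6) = (-1823 - 1235) - 2*6*(3 + 4*6) = -3058 - 2*6*(3 + 24) = -3058 - 2*6*27 = -3058 - 324 = -3382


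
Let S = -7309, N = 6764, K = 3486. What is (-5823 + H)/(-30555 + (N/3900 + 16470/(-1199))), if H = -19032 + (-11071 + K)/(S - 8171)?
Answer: 29985320962025/36877064483712 ≈ 0.81312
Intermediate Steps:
H = -58921555/3096 (H = -19032 + (-11071 + 3486)/(-7309 - 8171) = -19032 - 7585/(-15480) = -19032 - 7585*(-1/15480) = -19032 + 1517/3096 = -58921555/3096 ≈ -19032.)
(-5823 + H)/(-30555 + (N/3900 + 16470/(-1199))) = (-5823 - 58921555/3096)/(-30555 + (6764/3900 + 16470/(-1199))) = -76949563/(3096*(-30555 + (6764*(1/3900) + 16470*(-1/1199)))) = -76949563/(3096*(-30555 + (1691/975 - 16470/1199))) = -76949563/(3096*(-30555 - 14030741/1169025)) = -76949563/(3096*(-35733589616/1169025)) = -76949563/3096*(-1169025/35733589616) = 29985320962025/36877064483712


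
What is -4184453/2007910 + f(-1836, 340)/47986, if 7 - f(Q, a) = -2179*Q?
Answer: -2058428550082/24087892315 ≈ -85.455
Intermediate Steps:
f(Q, a) = 7 + 2179*Q (f(Q, a) = 7 - (-2179)*Q = 7 + 2179*Q)
-4184453/2007910 + f(-1836, 340)/47986 = -4184453/2007910 + (7 + 2179*(-1836))/47986 = -4184453*1/2007910 + (7 - 4000644)*(1/47986) = -4184453/2007910 - 4000637*1/47986 = -4184453/2007910 - 4000637/47986 = -2058428550082/24087892315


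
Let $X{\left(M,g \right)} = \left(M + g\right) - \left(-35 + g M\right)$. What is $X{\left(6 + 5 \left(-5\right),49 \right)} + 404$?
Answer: $1400$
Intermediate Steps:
$X{\left(M,g \right)} = 35 + M + g - M g$ ($X{\left(M,g \right)} = \left(M + g\right) - \left(-35 + M g\right) = 35 + M + g - M g$)
$X{\left(6 + 5 \left(-5\right),49 \right)} + 404 = \left(35 + \left(6 + 5 \left(-5\right)\right) + 49 - \left(6 + 5 \left(-5\right)\right) 49\right) + 404 = \left(35 + \left(6 - 25\right) + 49 - \left(6 - 25\right) 49\right) + 404 = \left(35 - 19 + 49 - \left(-19\right) 49\right) + 404 = \left(35 - 19 + 49 + 931\right) + 404 = 996 + 404 = 1400$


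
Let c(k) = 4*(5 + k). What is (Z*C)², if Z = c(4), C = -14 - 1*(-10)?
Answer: 20736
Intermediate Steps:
c(k) = 20 + 4*k
C = -4 (C = -14 + 10 = -4)
Z = 36 (Z = 20 + 4*4 = 20 + 16 = 36)
(Z*C)² = (36*(-4))² = (-144)² = 20736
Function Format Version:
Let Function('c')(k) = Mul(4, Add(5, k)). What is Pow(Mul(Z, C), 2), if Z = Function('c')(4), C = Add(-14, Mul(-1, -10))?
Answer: 20736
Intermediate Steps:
Function('c')(k) = Add(20, Mul(4, k))
C = -4 (C = Add(-14, 10) = -4)
Z = 36 (Z = Add(20, Mul(4, 4)) = Add(20, 16) = 36)
Pow(Mul(Z, C), 2) = Pow(Mul(36, -4), 2) = Pow(-144, 2) = 20736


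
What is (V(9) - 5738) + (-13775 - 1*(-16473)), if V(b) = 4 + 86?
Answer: -2950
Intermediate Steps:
V(b) = 90
(V(9) - 5738) + (-13775 - 1*(-16473)) = (90 - 5738) + (-13775 - 1*(-16473)) = -5648 + (-13775 + 16473) = -5648 + 2698 = -2950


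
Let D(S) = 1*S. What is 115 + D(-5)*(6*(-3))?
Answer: 205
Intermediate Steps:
D(S) = S
115 + D(-5)*(6*(-3)) = 115 - 30*(-3) = 115 - 5*(-18) = 115 + 90 = 205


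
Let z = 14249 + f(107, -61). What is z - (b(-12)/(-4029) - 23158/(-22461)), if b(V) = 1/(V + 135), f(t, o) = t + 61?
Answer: 53487715690418/3710310129 ≈ 14416.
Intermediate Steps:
f(t, o) = 61 + t
b(V) = 1/(135 + V)
z = 14417 (z = 14249 + (61 + 107) = 14249 + 168 = 14417)
z - (b(-12)/(-4029) - 23158/(-22461)) = 14417 - (1/((135 - 12)*(-4029)) - 23158/(-22461)) = 14417 - (-1/4029/123 - 23158*(-1/22461)) = 14417 - ((1/123)*(-1/4029) + 23158/22461) = 14417 - (-1/495567 + 23158/22461) = 14417 - 1*3825439375/3710310129 = 14417 - 3825439375/3710310129 = 53487715690418/3710310129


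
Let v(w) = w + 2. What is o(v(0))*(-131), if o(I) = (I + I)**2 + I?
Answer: -2358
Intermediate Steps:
v(w) = 2 + w
o(I) = I + 4*I**2 (o(I) = (2*I)**2 + I = 4*I**2 + I = I + 4*I**2)
o(v(0))*(-131) = ((2 + 0)*(1 + 4*(2 + 0)))*(-131) = (2*(1 + 4*2))*(-131) = (2*(1 + 8))*(-131) = (2*9)*(-131) = 18*(-131) = -2358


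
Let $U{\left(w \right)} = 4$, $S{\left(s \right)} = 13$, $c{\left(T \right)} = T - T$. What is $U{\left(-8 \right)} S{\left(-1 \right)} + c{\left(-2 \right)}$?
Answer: $52$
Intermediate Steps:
$c{\left(T \right)} = 0$
$U{\left(-8 \right)} S{\left(-1 \right)} + c{\left(-2 \right)} = 4 \cdot 13 + 0 = 52 + 0 = 52$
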